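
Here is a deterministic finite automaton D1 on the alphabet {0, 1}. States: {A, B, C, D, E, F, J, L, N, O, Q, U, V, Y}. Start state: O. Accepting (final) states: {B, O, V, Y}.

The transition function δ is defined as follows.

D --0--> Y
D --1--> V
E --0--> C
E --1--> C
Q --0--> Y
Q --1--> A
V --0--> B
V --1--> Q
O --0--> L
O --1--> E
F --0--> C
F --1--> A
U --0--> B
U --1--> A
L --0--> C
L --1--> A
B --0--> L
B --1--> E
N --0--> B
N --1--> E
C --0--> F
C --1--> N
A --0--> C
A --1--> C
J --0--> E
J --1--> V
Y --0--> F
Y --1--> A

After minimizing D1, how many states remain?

5

First remove the unreachable states {D,J,Q,U,V,Y}; 8 states remain.
Initial partition by acceptance: {B,O} | {A,C,E,F,L,N}.
Split {A,C,E,F,L,N} by δ(·,0) → {A,C,E,F,L} and {N}.
Refine {A,C,E,F,L} on symbol 1: members go to different blocks, giving {A,E,F,L} and {C}.
Split {A,E,F,L} by δ(·,1) → {A,E} and {F,L}.
Stable partition: {B,O} | {A,E} | {N} | {C} | {F,L} — 5 equivalence classes.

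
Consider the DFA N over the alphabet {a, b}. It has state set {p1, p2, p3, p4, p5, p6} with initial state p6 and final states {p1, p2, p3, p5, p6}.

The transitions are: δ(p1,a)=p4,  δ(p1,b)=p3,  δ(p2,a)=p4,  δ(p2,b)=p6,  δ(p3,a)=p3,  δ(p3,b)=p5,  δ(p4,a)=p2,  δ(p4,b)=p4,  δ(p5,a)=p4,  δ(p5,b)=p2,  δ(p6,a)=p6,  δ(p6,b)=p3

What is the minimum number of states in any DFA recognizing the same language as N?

5

States {p1} cannot be reached from the start state, so discard them.
Initial partition by acceptance: {p2,p3,p5,p6} | {p4}.
Split {p2,p3,p5,p6} by δ(·,a) → {p2,p5} and {p3,p6}.
Split {p2,p5} by δ(·,b) → {p2} and {p5}.
Refine {p3,p6} on symbol b: members go to different blocks, giving {p3} and {p6}.
The partition is now stable with 5 blocks: {p2} | {p4} | {p3} | {p5} | {p6}.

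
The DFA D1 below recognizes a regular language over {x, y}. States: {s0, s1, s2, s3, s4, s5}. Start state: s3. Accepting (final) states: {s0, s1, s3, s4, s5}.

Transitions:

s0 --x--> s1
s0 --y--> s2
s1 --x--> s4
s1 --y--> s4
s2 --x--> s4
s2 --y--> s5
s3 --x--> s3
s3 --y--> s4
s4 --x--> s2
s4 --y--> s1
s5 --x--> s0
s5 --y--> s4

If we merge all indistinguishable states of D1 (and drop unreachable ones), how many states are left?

6

Start with accepting vs non-accepting: {s0,s1,s3,s4,s5} | {s2}.
Refine {s0,s1,s3,s4,s5} on symbol x: members go to different blocks, giving {s0,s1,s3,s5} and {s4}.
Refine {s0,s1,s3,s5} on symbol x: members go to different blocks, giving {s0,s3,s5} and {s1}.
Split {s0,s3,s5} by δ(·,x) → {s3,s5} and {s0}.
Split {s3,s5} by δ(·,x) → {s3} and {s5}.
The partition is now stable with 6 blocks: {s3} | {s2} | {s4} | {s1} | {s0} | {s5}.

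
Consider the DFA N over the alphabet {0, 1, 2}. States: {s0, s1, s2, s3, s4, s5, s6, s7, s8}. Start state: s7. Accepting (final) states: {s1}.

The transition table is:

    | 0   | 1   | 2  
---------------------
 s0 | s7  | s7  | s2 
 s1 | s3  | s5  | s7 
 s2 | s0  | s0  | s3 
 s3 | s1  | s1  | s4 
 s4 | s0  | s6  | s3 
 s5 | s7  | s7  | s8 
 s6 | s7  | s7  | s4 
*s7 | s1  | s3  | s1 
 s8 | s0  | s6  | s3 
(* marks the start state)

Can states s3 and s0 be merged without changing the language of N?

No

Start with accepting vs non-accepting: {s1} | {s0,s2,s3,s4,s5,s6,s7,s8}.
Split {s0,s2,s3,s4,s5,s6,s7,s8} by δ(·,0) → {s0,s2,s4,s5,s6,s8} and {s3,s7}.
Refine {s0,s2,s4,s5,s6,s8} on symbol 0: members go to different blocks, giving {s0,s5,s6} and {s2,s4,s8}.
On input 1, block {s3,s7} splits into {s3} and {s7}.
No further refinement is possible. Final partition (5 blocks): {s1} | {s0,s5,s6} | {s3} | {s2,s4,s8} | {s7}.
s3 and s0 end up in different blocks, so they are distinguishable. For instance, the string '0' is accepted from only s3.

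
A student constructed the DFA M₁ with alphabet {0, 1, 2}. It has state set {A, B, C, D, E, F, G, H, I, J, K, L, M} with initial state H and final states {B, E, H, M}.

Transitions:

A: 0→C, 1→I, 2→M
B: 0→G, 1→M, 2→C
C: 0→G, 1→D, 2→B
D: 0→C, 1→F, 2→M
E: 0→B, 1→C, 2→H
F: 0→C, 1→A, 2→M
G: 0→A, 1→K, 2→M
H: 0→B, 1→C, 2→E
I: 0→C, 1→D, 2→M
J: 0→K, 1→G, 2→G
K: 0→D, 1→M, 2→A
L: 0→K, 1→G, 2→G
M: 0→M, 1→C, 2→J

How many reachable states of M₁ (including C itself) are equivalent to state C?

1

First remove the unreachable states {L}; 12 states remain.
Initial partition by acceptance: {B,E,H,M} | {A,C,D,F,G,I,J,K}.
Split {B,E,H,M} by δ(·,0) → {E,H,M} and {B}.
Refine {E,H,M} on symbol 0: members go to different blocks, giving {E,H} and {M}.
On input 1, block {A,C,D,F,G,I,J,K} splits into {A,C,D,F,G,I,J} and {K}.
Split {A,C,D,F,G,I,J} by δ(·,0) → {A,C,D,F,G,I} and {J}.
Refine {A,C,D,F,G,I} on symbol 1: members go to different blocks, giving {A,C,D,F,I} and {G}.
On input 0, block {A,C,D,F,I} splits into {A,D,F,I} and {C}.
Stable partition: {E,H} | {A,D,F,I} | {B} | {M} | {K} | {J} | {G} | {C} — 8 equivalence classes.
The equivalence class containing C is {C}, of size 1.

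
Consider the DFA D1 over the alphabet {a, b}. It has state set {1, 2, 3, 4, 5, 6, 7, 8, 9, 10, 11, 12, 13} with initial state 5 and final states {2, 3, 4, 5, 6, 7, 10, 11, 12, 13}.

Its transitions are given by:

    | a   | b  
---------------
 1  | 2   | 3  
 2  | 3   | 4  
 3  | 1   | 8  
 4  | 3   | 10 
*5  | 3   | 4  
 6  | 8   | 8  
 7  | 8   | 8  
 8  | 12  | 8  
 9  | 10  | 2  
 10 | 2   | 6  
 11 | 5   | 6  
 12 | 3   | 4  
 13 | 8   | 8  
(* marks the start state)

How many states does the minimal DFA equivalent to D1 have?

First remove the unreachable states {7,9,11,13}; 9 states remain.
Start with accepting vs non-accepting: {2,3,4,5,6,10,12} | {1,8}.
Refine {2,3,4,5,6,10,12} on symbol a: members go to different blocks, giving {2,4,5,10,12} and {3,6}.
On input a, block {2,4,5,10,12} splits into {2,4,5,12} and {10}.
Split {2,4,5,12} by δ(·,b) → {2,5,12} and {4}.
On input b, block {1,8} splits into {1} and {8}.
Split {3,6} by δ(·,a) → {3} and {6}.
No further refinement is possible. Final partition (7 blocks): {2,5,12} | {1} | {3} | {10} | {4} | {8} | {6}.

7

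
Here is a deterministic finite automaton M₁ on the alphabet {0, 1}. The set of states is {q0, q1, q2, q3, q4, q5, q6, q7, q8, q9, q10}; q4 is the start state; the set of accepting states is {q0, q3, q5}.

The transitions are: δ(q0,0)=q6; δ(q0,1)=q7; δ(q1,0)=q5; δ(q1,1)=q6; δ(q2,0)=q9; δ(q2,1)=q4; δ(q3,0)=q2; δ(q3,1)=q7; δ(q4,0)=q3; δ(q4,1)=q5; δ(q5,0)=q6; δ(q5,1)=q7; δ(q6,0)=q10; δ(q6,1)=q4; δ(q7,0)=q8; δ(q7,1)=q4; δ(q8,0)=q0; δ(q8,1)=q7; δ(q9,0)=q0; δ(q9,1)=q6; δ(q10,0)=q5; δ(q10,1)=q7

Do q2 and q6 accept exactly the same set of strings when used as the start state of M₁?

Yes

States {q1} cannot be reached from the start state, so discard them.
Start with accepting vs non-accepting: {q0,q3,q5} | {q2,q4,q6,q7,q8,q9,q10}.
On input 0, block {q2,q4,q6,q7,q8,q9,q10} splits into {q4,q8,q9,q10} and {q2,q6,q7}.
Refine {q4,q8,q9,q10} on symbol 1: members go to different blocks, giving {q8,q9,q10} and {q4}.
No further refinement is possible. Final partition (4 blocks): {q0,q3,q5} | {q8,q9,q10} | {q2,q6,q7} | {q4}.
q2 and q6 lie in the same block of the stable partition, so they are equivalent — no string distinguishes them.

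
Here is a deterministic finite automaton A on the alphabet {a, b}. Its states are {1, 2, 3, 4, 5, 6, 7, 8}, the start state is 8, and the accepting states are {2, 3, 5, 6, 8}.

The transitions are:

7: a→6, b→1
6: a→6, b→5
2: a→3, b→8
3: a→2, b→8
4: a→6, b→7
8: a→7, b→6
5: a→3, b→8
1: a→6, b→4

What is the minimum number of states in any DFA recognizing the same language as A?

4

Start with accepting vs non-accepting: {2,3,5,6,8} | {1,4,7}.
On input a, block {2,3,5,6,8} splits into {2,3,5,6} and {8}.
Refine {2,3,5,6} on symbol b: members go to different blocks, giving {2,3,5} and {6}.
The partition is now stable with 4 blocks: {2,3,5} | {1,4,7} | {8} | {6}.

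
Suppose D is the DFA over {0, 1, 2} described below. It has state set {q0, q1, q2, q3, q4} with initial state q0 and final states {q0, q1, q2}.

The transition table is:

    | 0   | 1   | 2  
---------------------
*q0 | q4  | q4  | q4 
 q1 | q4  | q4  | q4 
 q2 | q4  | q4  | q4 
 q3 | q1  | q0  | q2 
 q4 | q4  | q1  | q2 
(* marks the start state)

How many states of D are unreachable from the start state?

BFS from q0 reaches {q0, q1, q2, q4}; the 1 state(s) q3 are never visited.

1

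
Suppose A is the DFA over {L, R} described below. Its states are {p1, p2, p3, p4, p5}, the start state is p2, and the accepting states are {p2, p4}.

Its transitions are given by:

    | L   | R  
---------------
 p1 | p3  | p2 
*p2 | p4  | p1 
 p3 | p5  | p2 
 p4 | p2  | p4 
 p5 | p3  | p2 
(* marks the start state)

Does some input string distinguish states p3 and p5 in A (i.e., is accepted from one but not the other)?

P0 = {p2,p4} | {p1,p3,p5}.
Split {p2,p4} by δ(·,R) → {p2} and {p4}.
The partition is now stable with 3 blocks: {p2} | {p1,p3,p5} | {p4}.
p3 and p5 lie in the same block of the stable partition, so they are equivalent — no string distinguishes them.

No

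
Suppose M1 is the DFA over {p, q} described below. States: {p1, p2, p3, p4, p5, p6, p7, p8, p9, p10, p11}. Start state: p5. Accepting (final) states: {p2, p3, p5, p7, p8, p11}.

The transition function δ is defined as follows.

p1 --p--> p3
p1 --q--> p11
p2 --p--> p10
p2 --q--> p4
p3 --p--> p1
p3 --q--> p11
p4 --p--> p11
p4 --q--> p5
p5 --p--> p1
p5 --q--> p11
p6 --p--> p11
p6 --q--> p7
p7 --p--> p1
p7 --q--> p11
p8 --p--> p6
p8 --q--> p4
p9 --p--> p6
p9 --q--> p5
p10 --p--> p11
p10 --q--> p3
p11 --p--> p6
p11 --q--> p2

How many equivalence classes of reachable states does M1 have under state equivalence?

5

First remove the unreachable states {p8,p9}; 9 states remain.
P0 = {p2,p3,p5,p7,p11} | {p1,p4,p6,p10}.
On input q, block {p2,p3,p5,p7,p11} splits into {p3,p5,p7,p11} and {p2}.
On input q, block {p3,p5,p7,p11} splits into {p3,p5,p7} and {p11}.
Refine {p1,p4,p6,p10} on symbol p: members go to different blocks, giving {p4,p6,p10} and {p1}.
Stable partition: {p3,p5,p7} | {p4,p6,p10} | {p2} | {p11} | {p1} — 5 equivalence classes.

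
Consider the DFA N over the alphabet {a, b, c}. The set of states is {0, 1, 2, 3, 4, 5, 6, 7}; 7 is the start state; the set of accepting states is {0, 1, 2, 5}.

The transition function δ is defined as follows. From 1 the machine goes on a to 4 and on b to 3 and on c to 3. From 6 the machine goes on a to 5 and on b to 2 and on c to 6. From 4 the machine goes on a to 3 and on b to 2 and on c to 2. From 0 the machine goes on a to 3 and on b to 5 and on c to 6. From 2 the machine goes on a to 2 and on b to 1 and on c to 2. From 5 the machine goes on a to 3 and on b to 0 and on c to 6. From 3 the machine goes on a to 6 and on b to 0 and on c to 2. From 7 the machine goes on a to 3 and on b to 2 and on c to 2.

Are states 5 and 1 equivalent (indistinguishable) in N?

Every state is reachable, so we keep all 8.
P0 = {0,1,2,5} | {3,4,6,7}.
On input a, block {0,1,2,5} splits into {0,1,5} and {2}.
On input b, block {0,1,5} splits into {0,5} and {1}.
On input a, block {3,4,6,7} splits into {3,4,7} and {6}.
Refine {3,4,7} on symbol a: members go to different blocks, giving {4,7} and {3}.
The partition is now stable with 6 blocks: {0,5} | {4,7} | {2} | {1} | {6} | {3}.
5 and 1 end up in different blocks, so they are distinguishable. For instance, the string 'b' is accepted from only 5.

No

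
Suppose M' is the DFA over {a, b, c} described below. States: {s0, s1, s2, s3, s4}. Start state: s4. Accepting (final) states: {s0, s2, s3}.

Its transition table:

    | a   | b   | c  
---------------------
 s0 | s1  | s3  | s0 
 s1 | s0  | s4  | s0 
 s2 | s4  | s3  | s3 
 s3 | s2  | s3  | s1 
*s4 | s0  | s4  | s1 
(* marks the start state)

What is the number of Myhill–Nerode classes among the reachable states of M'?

5

All states are reachable from the start state.
P0 = {s0,s2,s3} | {s1,s4}.
Split {s0,s2,s3} by δ(·,a) → {s0,s2} and {s3}.
Refine {s0,s2} on symbol c: members go to different blocks, giving {s0} and {s2}.
Split {s1,s4} by δ(·,c) → {s1} and {s4}.
Stable partition: {s0} | {s1} | {s3} | {s2} | {s4} — 5 equivalence classes.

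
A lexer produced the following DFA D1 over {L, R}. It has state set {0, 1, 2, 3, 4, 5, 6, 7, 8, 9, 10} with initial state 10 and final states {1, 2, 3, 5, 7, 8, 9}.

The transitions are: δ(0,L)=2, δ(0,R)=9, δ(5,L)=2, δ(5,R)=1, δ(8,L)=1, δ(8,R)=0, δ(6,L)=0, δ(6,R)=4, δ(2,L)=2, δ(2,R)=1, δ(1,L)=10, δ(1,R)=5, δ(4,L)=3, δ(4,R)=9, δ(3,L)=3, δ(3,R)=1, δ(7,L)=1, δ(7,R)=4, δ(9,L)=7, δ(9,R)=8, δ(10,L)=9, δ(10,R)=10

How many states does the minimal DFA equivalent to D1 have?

6

Reachable states from the start: {0,1,2,3,4,5,7,8,9,10}. Unreachable: {6} — drop them.
Initial partition by acceptance: {1,2,3,5,7,8,9} | {0,4,10}.
Refine {1,2,3,5,7,8,9} on symbol L: members go to different blocks, giving {2,3,5,7,8,9} and {1}.
Refine {2,3,5,7,8,9} on symbol L: members go to different blocks, giving {2,3,5,9} and {7,8}.
Refine {2,3,5,9} on symbol L: members go to different blocks, giving {2,3,5} and {9}.
Split {0,4,10} by δ(·,L) → {0,4} and {10}.
No further refinement is possible. Final partition (6 blocks): {2,3,5} | {0,4} | {1} | {7,8} | {9} | {10}.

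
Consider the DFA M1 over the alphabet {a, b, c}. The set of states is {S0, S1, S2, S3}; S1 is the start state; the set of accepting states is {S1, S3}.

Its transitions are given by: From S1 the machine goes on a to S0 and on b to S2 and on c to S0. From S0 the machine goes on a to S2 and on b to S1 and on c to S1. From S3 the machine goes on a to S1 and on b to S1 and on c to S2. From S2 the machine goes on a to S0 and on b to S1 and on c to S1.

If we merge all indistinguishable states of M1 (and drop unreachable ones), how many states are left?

First remove the unreachable states {S3}; 3 states remain.
Start with accepting vs non-accepting: {S1} | {S0,S2}.
No further refinement is possible. Final partition (2 blocks): {S1} | {S0,S2}.

2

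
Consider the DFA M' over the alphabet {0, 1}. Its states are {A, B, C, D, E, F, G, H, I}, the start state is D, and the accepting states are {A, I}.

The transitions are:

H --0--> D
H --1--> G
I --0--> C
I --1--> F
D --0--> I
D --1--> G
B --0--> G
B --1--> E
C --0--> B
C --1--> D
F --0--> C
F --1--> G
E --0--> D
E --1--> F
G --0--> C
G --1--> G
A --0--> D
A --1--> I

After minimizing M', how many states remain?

States {A,H} cannot be reached from the start state, so discard them.
Start with accepting vs non-accepting: {I} | {B,C,D,E,F,G}.
On input 0, block {B,C,D,E,F,G} splits into {B,C,E,F,G} and {D}.
Refine {B,C,E,F,G} on symbol 0: members go to different blocks, giving {B,C,F,G} and {E}.
Split {B,C,F,G} by δ(·,1) → {F,G} and {B} and {C}.
No further refinement is possible. Final partition (6 blocks): {I} | {F,G} | {D} | {E} | {B} | {C}.

6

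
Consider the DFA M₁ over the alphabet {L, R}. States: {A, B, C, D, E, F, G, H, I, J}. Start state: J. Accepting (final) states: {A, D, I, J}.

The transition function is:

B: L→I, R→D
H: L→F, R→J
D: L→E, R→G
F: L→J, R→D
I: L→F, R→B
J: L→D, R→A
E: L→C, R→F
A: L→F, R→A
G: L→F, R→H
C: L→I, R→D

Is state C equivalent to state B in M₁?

Yes

All states are reachable from the start state.
Start with accepting vs non-accepting: {A,D,I,J} | {B,C,E,F,G,H}.
Refine {A,D,I,J} on symbol L: members go to different blocks, giving {A,D,I} and {J}.
Refine {A,D,I} on symbol R: members go to different blocks, giving {D,I} and {A}.
Refine {B,C,E,F,G,H} on symbol L: members go to different blocks, giving {E,G,H} and {B,C} and {F}.
Refine {D,I} on symbol L: members go to different blocks, giving {D} and {I}.
Refine {E,G,H} on symbol L: members go to different blocks, giving {G,H} and {E}.
Split {G,H} by δ(·,R) → {G} and {H}.
Stable partition: {D} | {G} | {J} | {A} | {B,C} | {F} | {I} | {E} | {H} — 9 equivalence classes.
C and B lie in the same block of the stable partition, so they are equivalent — no string distinguishes them.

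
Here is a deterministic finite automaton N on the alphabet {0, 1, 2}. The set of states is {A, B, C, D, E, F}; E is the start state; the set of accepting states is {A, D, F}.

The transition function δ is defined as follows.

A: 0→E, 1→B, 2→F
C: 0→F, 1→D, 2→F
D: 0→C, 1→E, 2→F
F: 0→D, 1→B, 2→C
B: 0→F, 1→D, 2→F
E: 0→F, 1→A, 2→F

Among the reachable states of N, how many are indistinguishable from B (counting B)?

3

Initial partition by acceptance: {A,D,F} | {B,C,E}.
On input 0, block {A,D,F} splits into {A,D} and {F}.
The partition is now stable with 3 blocks: {A,D} | {B,C,E} | {F}.
State B belongs to the block {B,C,E}, which has 3 states.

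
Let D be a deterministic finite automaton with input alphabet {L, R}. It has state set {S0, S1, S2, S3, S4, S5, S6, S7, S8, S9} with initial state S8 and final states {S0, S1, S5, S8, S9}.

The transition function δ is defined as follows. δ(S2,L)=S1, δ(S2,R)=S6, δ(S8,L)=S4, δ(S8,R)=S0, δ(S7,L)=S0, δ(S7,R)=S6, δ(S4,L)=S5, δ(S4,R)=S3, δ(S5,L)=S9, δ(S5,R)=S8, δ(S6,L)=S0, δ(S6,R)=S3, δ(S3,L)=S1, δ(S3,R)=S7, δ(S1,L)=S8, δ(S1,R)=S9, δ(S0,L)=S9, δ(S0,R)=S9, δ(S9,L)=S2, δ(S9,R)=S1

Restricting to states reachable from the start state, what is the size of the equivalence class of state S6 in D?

Initial partition by acceptance: {S0,S1,S5,S8,S9} | {S2,S3,S4,S6,S7}.
Split {S0,S1,S5,S8,S9} by δ(·,L) → {S0,S1,S5} and {S8,S9}.
Stable partition: {S0,S1,S5} | {S2,S3,S4,S6,S7} | {S8,S9} — 3 equivalence classes.
The equivalence class containing S6 is {S2,S3,S4,S6,S7}, of size 5.

5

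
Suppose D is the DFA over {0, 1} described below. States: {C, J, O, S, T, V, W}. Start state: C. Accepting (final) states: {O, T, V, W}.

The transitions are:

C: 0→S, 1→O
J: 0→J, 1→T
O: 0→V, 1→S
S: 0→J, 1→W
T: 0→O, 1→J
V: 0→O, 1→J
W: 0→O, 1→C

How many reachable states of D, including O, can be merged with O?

4

All states are reachable from the start state.
Initial partition by acceptance: {O,T,V,W} | {C,J,S}.
Stable partition: {O,T,V,W} | {C,J,S} — 2 equivalence classes.
The equivalence class containing O is {O,T,V,W}, of size 4.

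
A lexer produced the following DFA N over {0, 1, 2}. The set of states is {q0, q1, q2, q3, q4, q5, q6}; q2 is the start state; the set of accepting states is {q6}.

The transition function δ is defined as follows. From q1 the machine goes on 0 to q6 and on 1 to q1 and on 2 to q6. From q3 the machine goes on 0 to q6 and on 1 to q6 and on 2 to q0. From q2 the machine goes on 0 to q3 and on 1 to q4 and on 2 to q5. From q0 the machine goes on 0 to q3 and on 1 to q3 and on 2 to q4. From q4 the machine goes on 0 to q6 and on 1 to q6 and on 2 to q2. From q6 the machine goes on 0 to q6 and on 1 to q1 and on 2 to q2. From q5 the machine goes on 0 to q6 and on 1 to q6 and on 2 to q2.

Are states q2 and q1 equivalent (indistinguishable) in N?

Initial partition by acceptance: {q6} | {q0,q1,q2,q3,q4,q5}.
Split {q0,q1,q2,q3,q4,q5} by δ(·,0) → {q1,q3,q4,q5} and {q0,q2}.
Refine {q1,q3,q4,q5} on symbol 1: members go to different blocks, giving {q3,q4,q5} and {q1}.
The partition is now stable with 4 blocks: {q6} | {q3,q4,q5} | {q0,q2} | {q1}.
q2 and q1 end up in different blocks, so they are distinguishable. For instance, the string '0' is accepted from only q1.

No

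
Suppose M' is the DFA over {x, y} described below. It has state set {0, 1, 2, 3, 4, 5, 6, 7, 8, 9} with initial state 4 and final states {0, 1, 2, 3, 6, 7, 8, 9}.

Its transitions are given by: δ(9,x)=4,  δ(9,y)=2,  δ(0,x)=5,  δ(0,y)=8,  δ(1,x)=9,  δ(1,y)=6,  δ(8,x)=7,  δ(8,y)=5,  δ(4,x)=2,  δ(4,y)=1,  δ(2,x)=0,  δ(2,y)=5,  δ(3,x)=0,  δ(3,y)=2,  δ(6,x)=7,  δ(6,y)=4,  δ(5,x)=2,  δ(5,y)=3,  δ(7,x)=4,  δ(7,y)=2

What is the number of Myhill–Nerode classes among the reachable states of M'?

4

All states are reachable from the start state.
P0 = {0,1,2,3,6,7,8,9} | {4,5}.
Refine {0,1,2,3,6,7,8,9} on symbol x: members go to different blocks, giving {1,2,3,6,8} and {0,7,9}.
On input y, block {1,2,3,6,8} splits into {2,6,8} and {1,3}.
Stable partition: {2,6,8} | {4,5} | {0,7,9} | {1,3} — 4 equivalence classes.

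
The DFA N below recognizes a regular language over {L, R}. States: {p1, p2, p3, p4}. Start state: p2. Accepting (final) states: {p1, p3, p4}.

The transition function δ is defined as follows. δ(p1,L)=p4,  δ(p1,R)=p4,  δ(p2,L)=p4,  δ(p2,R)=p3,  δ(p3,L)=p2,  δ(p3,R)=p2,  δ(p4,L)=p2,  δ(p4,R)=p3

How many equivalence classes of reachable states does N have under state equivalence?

Reachable states from the start: {p2,p3,p4}. Unreachable: {p1} — drop them.
P0 = {p3,p4} | {p2}.
On input R, block {p3,p4} splits into {p3} and {p4}.
The partition is now stable with 3 blocks: {p3} | {p2} | {p4}.

3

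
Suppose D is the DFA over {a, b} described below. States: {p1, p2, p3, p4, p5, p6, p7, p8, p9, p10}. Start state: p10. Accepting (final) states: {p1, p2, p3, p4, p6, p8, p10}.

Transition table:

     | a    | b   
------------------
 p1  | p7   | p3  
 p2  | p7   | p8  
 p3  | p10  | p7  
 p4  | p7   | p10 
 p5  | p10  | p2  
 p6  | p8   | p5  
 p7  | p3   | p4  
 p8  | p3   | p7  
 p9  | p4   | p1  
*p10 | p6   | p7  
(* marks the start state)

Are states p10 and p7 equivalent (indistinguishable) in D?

No

Reachable states from the start: {p2,p3,p4,p5,p6,p7,p8,p10}. Unreachable: {p1,p9} — drop them.
P0 = {p2,p3,p4,p6,p8,p10} | {p5,p7}.
On input a, block {p2,p3,p4,p6,p8,p10} splits into {p3,p6,p8,p10} and {p2,p4}.
No further refinement is possible. Final partition (3 blocks): {p3,p6,p8,p10} | {p5,p7} | {p2,p4}.
p10 and p7 end up in different blocks, so they are distinguishable. For instance, the string 'ε' is accepted from only p10.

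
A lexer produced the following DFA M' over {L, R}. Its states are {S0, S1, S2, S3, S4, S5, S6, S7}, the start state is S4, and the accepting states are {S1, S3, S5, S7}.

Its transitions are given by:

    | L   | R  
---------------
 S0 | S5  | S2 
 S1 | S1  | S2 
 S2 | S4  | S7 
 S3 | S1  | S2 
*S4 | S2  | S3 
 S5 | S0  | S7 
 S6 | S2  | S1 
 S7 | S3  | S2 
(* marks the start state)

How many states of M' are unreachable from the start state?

3

BFS from S4 reaches {S1, S2, S3, S4, S7}; the 3 state(s) S0, S5, S6 are never visited.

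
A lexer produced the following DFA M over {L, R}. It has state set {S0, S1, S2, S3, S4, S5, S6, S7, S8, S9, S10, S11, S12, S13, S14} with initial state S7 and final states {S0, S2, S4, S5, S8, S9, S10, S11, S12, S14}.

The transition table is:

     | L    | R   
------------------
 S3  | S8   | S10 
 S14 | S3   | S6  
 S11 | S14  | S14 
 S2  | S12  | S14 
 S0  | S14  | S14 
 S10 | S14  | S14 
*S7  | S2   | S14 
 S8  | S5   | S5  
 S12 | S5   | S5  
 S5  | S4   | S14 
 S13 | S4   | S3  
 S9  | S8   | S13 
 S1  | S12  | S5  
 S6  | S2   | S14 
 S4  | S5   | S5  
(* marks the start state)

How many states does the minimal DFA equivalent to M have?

Reachable states from the start: {S2,S3,S4,S5,S6,S7,S8,S10,S12,S14}. Unreachable: {S0,S1,S9,S11,S13} — drop them.
P0 = {S2,S4,S5,S8,S10,S12,S14} | {S3,S6,S7}.
Refine {S2,S4,S5,S8,S10,S12,S14} on symbol L: members go to different blocks, giving {S2,S4,S5,S8,S10,S12} and {S14}.
Refine {S2,S4,S5,S8,S10,S12} on symbol L: members go to different blocks, giving {S2,S4,S5,S8,S12} and {S10}.
On input R, block {S2,S4,S5,S8,S12} splits into {S4,S8,S12} and {S2,S5}.
Split {S3,S6,S7} by δ(·,L) → {S6,S7} and {S3}.
No further refinement is possible. Final partition (6 blocks): {S4,S8,S12} | {S6,S7} | {S14} | {S10} | {S2,S5} | {S3}.

6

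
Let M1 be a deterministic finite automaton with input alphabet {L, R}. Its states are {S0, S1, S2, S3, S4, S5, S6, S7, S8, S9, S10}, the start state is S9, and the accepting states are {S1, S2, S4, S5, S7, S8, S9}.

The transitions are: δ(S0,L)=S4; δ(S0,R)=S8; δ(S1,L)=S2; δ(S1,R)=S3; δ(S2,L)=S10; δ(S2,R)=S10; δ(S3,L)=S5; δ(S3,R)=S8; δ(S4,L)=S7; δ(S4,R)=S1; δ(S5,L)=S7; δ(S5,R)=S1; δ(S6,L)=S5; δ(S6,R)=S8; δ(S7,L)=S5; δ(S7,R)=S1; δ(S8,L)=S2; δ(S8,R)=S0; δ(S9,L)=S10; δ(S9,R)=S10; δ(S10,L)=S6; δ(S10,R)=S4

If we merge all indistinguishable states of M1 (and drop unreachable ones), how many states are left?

Every state is reachable, so we keep all 11.
Start with accepting vs non-accepting: {S1,S2,S4,S5,S7,S8,S9} | {S0,S3,S6,S10}.
On input L, block {S1,S2,S4,S5,S7,S8,S9} splits into {S1,S4,S5,S7,S8} and {S2,S9}.
On input L, block {S1,S4,S5,S7,S8} splits into {S4,S5,S7} and {S1,S8}.
On input L, block {S0,S3,S6,S10} splits into {S0,S3,S6} and {S10}.
Stable partition: {S4,S5,S7} | {S0,S3,S6} | {S2,S9} | {S1,S8} | {S10} — 5 equivalence classes.

5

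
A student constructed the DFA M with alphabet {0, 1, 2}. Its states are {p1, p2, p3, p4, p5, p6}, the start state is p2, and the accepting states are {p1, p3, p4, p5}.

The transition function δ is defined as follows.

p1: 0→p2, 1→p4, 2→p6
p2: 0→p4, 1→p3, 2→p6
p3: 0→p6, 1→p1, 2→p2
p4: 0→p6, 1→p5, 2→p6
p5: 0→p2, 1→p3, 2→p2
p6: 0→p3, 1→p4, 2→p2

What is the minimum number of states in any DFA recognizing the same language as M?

All states are reachable from the start state.
Start with accepting vs non-accepting: {p1,p3,p4,p5} | {p2,p6}.
No further refinement is possible. Final partition (2 blocks): {p1,p3,p4,p5} | {p2,p6}.

2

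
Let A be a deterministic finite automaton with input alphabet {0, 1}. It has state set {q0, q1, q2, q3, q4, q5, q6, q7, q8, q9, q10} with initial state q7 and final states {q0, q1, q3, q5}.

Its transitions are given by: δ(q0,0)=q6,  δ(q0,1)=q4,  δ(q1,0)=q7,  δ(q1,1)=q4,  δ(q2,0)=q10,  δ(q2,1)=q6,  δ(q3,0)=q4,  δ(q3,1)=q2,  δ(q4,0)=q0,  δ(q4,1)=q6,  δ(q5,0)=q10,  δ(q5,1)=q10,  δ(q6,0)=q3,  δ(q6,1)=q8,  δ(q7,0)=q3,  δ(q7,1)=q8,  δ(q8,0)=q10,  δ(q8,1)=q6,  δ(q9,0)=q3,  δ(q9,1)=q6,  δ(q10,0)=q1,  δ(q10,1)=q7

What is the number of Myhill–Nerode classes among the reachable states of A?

Reachable states from the start: {q0,q1,q2,q3,q4,q6,q7,q8,q10}. Unreachable: {q5,q9} — drop them.
P0 = {q0,q1,q3} | {q2,q4,q6,q7,q8,q10}.
Split {q2,q4,q6,q7,q8,q10} by δ(·,0) → {q4,q6,q7,q10} and {q2,q8}.
Refine {q0,q1,q3} on symbol 1: members go to different blocks, giving {q0,q1} and {q3}.
On input 0, block {q4,q6,q7,q10} splits into {q4,q10} and {q6,q7}.
The partition is now stable with 5 blocks: {q0,q1} | {q4,q10} | {q2,q8} | {q3} | {q6,q7}.

5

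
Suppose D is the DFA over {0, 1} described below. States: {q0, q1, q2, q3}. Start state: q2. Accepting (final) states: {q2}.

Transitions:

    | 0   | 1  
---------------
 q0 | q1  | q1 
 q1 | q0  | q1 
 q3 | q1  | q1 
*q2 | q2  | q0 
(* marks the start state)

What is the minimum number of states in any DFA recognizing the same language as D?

First remove the unreachable states {q3}; 3 states remain.
Start with accepting vs non-accepting: {q2} | {q0,q1}.
No further refinement is possible. Final partition (2 blocks): {q2} | {q0,q1}.

2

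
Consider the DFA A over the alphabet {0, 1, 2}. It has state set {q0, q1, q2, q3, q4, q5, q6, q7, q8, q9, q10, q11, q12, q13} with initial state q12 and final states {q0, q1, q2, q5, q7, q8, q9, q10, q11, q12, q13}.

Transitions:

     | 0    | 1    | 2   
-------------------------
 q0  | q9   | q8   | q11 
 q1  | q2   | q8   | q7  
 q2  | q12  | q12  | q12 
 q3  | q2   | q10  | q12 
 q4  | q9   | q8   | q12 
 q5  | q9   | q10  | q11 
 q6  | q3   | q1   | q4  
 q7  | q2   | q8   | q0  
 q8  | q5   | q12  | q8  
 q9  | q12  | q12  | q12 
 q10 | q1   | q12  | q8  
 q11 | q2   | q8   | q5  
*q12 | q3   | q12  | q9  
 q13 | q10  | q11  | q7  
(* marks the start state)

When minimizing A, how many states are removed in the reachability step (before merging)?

3

No path from q12 leads to q4, q6, q13; the other 11 states are all reachable.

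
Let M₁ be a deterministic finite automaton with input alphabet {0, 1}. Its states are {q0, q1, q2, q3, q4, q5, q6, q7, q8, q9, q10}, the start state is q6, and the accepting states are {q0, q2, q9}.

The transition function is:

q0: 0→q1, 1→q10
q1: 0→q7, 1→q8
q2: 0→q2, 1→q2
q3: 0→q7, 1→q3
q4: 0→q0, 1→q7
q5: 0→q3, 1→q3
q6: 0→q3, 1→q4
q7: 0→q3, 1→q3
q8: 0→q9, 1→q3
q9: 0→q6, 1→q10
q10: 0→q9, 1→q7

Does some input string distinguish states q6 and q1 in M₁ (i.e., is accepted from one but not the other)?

No

Reachable states from the start: {q0,q1,q3,q4,q6,q7,q8,q9,q10}. Unreachable: {q2,q5} — drop them.
Initial partition by acceptance: {q0,q9} | {q1,q3,q4,q6,q7,q8,q10}.
Refine {q1,q3,q4,q6,q7,q8,q10} on symbol 0: members go to different blocks, giving {q1,q3,q6,q7} and {q4,q8,q10}.
On input 1, block {q1,q3,q6,q7} splits into {q1,q6} and {q3,q7}.
No further refinement is possible. Final partition (4 blocks): {q0,q9} | {q1,q6} | {q4,q8,q10} | {q3,q7}.
q6 and q1 lie in the same block of the stable partition, so they are equivalent — no string distinguishes them.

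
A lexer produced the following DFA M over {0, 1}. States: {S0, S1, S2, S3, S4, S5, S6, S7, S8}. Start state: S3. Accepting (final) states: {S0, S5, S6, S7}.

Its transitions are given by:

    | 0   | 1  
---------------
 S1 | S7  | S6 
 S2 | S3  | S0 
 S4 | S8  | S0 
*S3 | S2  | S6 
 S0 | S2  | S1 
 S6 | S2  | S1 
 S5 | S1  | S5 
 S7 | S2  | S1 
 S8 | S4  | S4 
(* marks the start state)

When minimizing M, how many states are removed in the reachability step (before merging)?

3

BFS from S3 reaches {S0, S1, S2, S3, S6, S7}; the 3 state(s) S4, S5, S8 are never visited.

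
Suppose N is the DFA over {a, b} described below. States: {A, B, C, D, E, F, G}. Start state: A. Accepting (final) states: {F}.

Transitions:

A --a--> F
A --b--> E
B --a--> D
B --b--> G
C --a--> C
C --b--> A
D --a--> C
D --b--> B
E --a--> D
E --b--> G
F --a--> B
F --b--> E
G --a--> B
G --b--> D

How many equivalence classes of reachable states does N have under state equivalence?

P0 = {F} | {A,B,C,D,E,G}.
Split {A,B,C,D,E,G} by δ(·,a) → {B,C,D,E,G} and {A}.
Split {B,C,D,E,G} by δ(·,b) → {B,D,E,G} and {C}.
Split {B,D,E,G} by δ(·,a) → {B,E,G} and {D}.
Refine {B,E,G} on symbol a: members go to different blocks, giving {B,E} and {G}.
The partition is now stable with 6 blocks: {F} | {B,E} | {A} | {C} | {D} | {G}.

6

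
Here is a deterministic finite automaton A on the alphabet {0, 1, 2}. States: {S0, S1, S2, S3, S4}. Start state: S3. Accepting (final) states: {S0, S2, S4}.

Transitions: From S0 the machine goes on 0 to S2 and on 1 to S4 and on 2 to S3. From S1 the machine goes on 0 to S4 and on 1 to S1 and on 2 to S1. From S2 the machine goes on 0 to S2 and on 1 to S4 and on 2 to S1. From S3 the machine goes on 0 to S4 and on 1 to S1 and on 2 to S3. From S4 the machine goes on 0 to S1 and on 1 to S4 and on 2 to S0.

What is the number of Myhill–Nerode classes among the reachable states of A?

3

P0 = {S0,S2,S4} | {S1,S3}.
On input 0, block {S0,S2,S4} splits into {S0,S2} and {S4}.
Stable partition: {S0,S2} | {S1,S3} | {S4} — 3 equivalence classes.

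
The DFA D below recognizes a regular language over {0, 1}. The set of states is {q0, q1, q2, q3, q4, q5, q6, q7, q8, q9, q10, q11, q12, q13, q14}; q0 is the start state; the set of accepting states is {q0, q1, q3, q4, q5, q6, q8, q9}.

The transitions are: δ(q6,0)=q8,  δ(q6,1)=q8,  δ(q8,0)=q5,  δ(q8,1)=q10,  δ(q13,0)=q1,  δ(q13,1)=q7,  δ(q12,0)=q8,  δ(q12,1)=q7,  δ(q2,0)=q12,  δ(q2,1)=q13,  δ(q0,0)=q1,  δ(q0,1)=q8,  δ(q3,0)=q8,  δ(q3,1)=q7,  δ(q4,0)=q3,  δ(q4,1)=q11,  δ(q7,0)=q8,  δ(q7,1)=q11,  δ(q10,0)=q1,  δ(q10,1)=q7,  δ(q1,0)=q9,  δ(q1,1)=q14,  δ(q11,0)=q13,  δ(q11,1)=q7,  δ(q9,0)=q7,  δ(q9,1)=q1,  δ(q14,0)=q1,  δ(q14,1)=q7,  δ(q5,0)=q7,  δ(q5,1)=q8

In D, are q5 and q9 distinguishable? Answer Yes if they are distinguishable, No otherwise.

States {q2,q3,q4,q6,q12} cannot be reached from the start state, so discard them.
Start with accepting vs non-accepting: {q0,q1,q5,q8,q9} | {q7,q10,q11,q13,q14}.
Split {q0,q1,q5,q8,q9} by δ(·,0) → {q0,q1,q8} and {q5,q9}.
Refine {q0,q1,q8} on symbol 0: members go to different blocks, giving {q1,q8} and {q0}.
On input 0, block {q7,q10,q11,q13,q14} splits into {q7,q10,q13,q14} and {q11}.
Split {q7,q10,q13,q14} by δ(·,1) → {q10,q13,q14} and {q7}.
Stable partition: {q1,q8} | {q10,q13,q14} | {q5,q9} | {q0} | {q11} | {q7} — 6 equivalence classes.
q5 and q9 lie in the same block of the stable partition, so they are equivalent — no string distinguishes them.

No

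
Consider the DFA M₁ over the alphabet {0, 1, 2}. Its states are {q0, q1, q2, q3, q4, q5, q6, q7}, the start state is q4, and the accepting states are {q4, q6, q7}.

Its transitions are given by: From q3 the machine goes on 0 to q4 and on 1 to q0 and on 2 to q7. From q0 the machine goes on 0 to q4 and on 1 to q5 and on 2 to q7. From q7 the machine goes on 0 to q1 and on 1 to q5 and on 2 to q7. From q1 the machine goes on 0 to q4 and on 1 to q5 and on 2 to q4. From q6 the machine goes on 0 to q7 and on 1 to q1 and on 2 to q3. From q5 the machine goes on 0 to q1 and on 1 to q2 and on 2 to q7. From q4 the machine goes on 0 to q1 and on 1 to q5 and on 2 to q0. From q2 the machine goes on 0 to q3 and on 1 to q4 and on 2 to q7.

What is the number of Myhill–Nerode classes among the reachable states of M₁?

States {q6} cannot be reached from the start state, so discard them.
Start with accepting vs non-accepting: {q4,q7} | {q0,q1,q2,q3,q5}.
Split {q4,q7} by δ(·,2) → {q4} and {q7}.
Split {q0,q1,q2,q3,q5} by δ(·,0) → {q0,q1,q3} and {q2,q5}.
On input 1, block {q0,q1,q3} splits into {q0,q1} and {q3}.
Refine {q0,q1} on symbol 2: members go to different blocks, giving {q0} and {q1}.
On input 0, block {q2,q5} splits into {q2} and {q5}.
The partition is now stable with 7 blocks: {q4} | {q0} | {q7} | {q2} | {q3} | {q1} | {q5}.

7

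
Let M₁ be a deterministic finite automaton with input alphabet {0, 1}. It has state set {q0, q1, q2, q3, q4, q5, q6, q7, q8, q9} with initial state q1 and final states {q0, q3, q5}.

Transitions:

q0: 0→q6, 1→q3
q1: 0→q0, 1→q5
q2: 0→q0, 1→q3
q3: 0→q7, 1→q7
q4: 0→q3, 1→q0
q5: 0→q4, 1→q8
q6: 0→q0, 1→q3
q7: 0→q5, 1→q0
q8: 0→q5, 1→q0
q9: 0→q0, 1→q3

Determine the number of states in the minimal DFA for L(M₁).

4

First remove the unreachable states {q2,q9}; 8 states remain.
Start with accepting vs non-accepting: {q0,q3,q5} | {q1,q4,q6,q7,q8}.
On input 1, block {q0,q3,q5} splits into {q3,q5} and {q0}.
On input 0, block {q1,q4,q6,q7,q8} splits into {q4,q7,q8} and {q1,q6}.
Stable partition: {q3,q5} | {q4,q7,q8} | {q0} | {q1,q6} — 4 equivalence classes.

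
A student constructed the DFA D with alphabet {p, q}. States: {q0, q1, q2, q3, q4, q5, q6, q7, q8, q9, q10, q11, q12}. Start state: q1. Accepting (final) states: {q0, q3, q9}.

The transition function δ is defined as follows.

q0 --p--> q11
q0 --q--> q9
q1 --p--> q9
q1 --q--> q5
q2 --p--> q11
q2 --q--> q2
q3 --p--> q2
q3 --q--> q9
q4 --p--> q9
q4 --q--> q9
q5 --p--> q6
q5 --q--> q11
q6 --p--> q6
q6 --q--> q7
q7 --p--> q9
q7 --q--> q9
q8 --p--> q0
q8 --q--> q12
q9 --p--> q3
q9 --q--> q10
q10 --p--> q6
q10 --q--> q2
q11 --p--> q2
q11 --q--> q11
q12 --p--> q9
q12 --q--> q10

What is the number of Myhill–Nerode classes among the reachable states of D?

First remove the unreachable states {q0,q4,q8,q12}; 9 states remain.
P0 = {q3,q9} | {q1,q2,q5,q6,q7,q10,q11}.
On input p, block {q3,q9} splits into {q3} and {q9}.
On input p, block {q1,q2,q5,q6,q7,q10,q11} splits into {q2,q5,q6,q10,q11} and {q1,q7}.
Split {q2,q5,q6,q10,q11} by δ(·,q) → {q2,q5,q10,q11} and {q6}.
Refine {q2,q5,q10,q11} on symbol p: members go to different blocks, giving {q2,q11} and {q5,q10}.
Split {q1,q7} by δ(·,q) → {q1} and {q7}.
Stable partition: {q3} | {q2,q11} | {q9} | {q1} | {q6} | {q5,q10} | {q7} — 7 equivalence classes.

7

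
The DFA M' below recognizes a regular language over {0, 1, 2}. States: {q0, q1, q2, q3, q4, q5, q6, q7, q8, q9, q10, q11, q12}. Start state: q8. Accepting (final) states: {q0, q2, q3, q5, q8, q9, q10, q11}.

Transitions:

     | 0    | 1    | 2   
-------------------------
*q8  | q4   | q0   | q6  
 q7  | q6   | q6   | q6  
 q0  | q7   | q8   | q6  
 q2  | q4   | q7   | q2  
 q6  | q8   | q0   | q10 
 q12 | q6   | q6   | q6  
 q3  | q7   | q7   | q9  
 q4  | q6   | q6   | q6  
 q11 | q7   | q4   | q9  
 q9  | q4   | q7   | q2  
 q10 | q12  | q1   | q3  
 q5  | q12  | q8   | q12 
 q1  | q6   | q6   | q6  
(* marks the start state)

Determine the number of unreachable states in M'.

2

No path from q8 leads to q5, q11; the other 11 states are all reachable.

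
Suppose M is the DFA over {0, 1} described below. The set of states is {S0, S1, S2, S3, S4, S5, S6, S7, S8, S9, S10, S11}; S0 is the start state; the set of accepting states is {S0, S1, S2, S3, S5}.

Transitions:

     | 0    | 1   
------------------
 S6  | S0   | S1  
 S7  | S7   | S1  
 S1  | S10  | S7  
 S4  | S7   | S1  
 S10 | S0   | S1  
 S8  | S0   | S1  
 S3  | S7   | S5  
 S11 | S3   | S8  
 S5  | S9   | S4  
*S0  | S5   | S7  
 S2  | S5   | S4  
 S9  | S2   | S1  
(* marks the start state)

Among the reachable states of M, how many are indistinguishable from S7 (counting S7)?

2

Reachable states from the start: {S0,S1,S2,S4,S5,S7,S9,S10}. Unreachable: {S3,S6,S8,S11} — drop them.
Initial partition by acceptance: {S0,S1,S2,S5} | {S4,S7,S9,S10}.
Refine {S0,S1,S2,S5} on symbol 0: members go to different blocks, giving {S0,S2} and {S1,S5}.
Refine {S4,S7,S9,S10} on symbol 0: members go to different blocks, giving {S4,S7} and {S9,S10}.
No further refinement is possible. Final partition (4 blocks): {S0,S2} | {S4,S7} | {S1,S5} | {S9,S10}.
The equivalence class containing S7 is {S4,S7}, of size 2.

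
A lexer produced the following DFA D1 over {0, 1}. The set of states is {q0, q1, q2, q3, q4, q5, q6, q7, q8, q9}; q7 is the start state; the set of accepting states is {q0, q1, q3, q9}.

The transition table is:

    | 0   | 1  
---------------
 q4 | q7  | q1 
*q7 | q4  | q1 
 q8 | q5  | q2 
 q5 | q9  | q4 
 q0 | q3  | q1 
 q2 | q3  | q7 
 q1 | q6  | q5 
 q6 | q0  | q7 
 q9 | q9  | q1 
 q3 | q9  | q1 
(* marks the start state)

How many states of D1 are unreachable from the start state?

2

BFS from q7 reaches {q0, q1, q3, q4, q5, q6, q7, q9}; the 2 state(s) q2, q8 are never visited.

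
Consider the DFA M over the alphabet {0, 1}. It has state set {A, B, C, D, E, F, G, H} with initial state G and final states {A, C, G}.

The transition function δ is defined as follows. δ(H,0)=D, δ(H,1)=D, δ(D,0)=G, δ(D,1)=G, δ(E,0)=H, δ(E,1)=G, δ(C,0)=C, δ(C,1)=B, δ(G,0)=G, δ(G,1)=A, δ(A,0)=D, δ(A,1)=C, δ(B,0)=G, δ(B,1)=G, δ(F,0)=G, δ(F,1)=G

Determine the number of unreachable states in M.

3

No path from G leads to E, F, H; the other 5 states are all reachable.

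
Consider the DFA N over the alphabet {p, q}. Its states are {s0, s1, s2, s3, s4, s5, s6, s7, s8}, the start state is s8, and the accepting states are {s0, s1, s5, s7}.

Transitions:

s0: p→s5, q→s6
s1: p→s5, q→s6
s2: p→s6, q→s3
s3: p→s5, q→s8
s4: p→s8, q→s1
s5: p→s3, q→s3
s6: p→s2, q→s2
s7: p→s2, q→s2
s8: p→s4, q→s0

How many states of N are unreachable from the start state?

No path from s8 leads to s7; the other 8 states are all reachable.

1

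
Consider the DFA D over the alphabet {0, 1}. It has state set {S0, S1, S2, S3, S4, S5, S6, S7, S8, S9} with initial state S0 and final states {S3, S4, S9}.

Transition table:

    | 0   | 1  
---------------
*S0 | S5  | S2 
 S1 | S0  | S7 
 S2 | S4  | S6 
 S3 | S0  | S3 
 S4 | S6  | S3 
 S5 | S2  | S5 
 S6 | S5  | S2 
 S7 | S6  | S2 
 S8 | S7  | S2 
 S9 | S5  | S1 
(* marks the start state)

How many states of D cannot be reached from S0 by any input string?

4

BFS from S0 reaches {S0, S2, S3, S4, S5, S6}; the 4 state(s) S1, S7, S8, S9 are never visited.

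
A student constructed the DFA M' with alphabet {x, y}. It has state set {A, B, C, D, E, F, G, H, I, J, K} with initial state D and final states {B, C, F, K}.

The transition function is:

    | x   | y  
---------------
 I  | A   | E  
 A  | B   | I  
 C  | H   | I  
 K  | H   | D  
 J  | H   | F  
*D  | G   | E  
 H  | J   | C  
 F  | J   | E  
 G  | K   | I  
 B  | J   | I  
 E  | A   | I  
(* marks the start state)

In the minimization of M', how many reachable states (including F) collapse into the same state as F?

4

All states are reachable from the start state.
Start with accepting vs non-accepting: {B,C,F,K} | {A,D,E,G,H,I,J}.
On input x, block {A,D,E,G,H,I,J} splits into {D,E,H,I,J} and {A,G}.
Split {D,E,H,I,J} by δ(·,x) → {D,E,I} and {H,J}.
Stable partition: {B,C,F,K} | {D,E,I} | {A,G} | {H,J} — 4 equivalence classes.
The equivalence class containing F is {B,C,F,K}, of size 4.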